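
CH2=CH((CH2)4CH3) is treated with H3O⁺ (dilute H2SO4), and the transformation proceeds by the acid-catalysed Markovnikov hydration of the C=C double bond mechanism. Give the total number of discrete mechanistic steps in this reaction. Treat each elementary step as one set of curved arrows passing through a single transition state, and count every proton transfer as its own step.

Step 1: Electrophilic addition begins with the π(C=C) electrons forming a bond to the proton of H3O⁺. Following Markovnikov's rule, the resulting cation is secondary. H2O is released.
(No 1,2-shift: no single shift to an adjacent carbon would give a more stable cation.)
Step 2: Water acts as the nucleophile: an oxygen lone pair bonds to the cationic carbon, giving an oxonium-ion intermediate.
Step 3: H2O removes a proton from the oxonium oxygen, regenerating H3O⁺ and giving the neutral alcohol.
Total: 3 elementary steps.

3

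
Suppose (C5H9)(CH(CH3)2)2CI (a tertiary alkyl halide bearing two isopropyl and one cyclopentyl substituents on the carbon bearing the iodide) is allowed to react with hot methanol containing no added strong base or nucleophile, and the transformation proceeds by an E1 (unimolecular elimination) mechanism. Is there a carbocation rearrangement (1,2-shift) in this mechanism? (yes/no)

no

The first-formed carbocation is tertiary.
No single 1,2-shift to an adjacent carbon would produce a more-substituted cation than the one already present, so no rearrangement occurs.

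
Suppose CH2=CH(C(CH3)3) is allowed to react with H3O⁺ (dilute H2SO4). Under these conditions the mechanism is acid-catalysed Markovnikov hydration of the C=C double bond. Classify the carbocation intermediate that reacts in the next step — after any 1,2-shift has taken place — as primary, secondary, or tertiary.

Step 1: The π electrons of the C=C bond attack a proton of H3O⁺; Markovnikov addition places the new C–H on the less-substituted alkene carbon, so the positive charge ends up on the more-substituted carbon — a secondary carbocation. H2O is released.
Step 2: Carbocation rearrangement: a 1,2-methyl shift from the adjacent tert-butyl carbon converts the initially-formed secondary cation into the more stable tertiary cation.
The cation rearranges from secondary to tertiary via a 1,2-methyl shift from the adjacent tert-butyl carbon; the tertiary cation is what reacts next.

tertiary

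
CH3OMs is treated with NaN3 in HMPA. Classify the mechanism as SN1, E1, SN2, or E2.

SN2

Conditions: a methyl substrate with a strong nucleophile in the polar aprotic solvent HMPA.
These conditions are the textbook signature of the SN2 pathway.
An unhindered substrate with a strong nucleophile in a polar aprotic solvent favours one-step backside displacement.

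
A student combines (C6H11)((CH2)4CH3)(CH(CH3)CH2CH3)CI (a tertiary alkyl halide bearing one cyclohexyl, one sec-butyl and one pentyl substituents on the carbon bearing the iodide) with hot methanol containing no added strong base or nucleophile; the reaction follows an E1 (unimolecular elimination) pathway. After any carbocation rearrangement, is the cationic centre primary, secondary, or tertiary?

tertiary

Step 1: The C–I bond breaks with both electrons going to the iodide; I⁻ leaves and a tertiary carbocation remains.
No single 1,2-shift to an adjacent carbon would give a more-substituted cation, so no rearrangement occurs.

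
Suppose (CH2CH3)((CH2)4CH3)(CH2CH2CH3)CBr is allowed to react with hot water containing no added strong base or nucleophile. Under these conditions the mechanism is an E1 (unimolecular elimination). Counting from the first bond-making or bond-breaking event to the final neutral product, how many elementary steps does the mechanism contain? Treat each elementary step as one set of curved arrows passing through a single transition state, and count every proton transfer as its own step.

2

Step 1: The C–Br bond breaks with both electrons going to the bromide; Br⁻ leaves and a tertiary carbocation remains.
(No 1,2-shift: no single shift to an adjacent carbon would give a more stable cation.)
Step 2: Loss of a β-proton to a water molecule of the solvent: the C–H bonding pair collapses toward the cationic carbon to form the C=C π bond, yielding the alkene.
Total: 2 elementary steps.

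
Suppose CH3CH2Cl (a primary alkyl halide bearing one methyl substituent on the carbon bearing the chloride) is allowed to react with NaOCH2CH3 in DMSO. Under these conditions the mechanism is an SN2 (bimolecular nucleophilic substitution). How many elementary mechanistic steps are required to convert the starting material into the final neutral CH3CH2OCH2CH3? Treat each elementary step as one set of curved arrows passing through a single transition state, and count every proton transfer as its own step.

1

Step 1: CH3CH2O⁻ attacks the back face of the α-carbon while Cl⁻ departs with the C–Cl bonding pair — a single concerted displacement through a pentacoordinate transition state.
Total: 1 elementary step.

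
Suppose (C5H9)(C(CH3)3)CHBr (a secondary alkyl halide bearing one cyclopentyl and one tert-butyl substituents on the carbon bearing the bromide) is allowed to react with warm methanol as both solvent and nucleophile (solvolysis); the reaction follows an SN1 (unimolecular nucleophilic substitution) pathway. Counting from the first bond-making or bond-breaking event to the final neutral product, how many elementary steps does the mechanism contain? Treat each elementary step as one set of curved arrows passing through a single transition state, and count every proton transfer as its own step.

Step 1: Ionisation: the C–Br σ-bond cleaves heterolytically; both bonding electrons depart with Br⁻, leaving a secondary carbocation at the α-carbon.
Step 2: A 1,2-hydride shift from the adjacent cyclopentyl carbon moves the positive charge from the secondary centre to an adjacent carbon, generating a more stable tertiary carbocation.
Step 3: A lone pair on the oxygen of CH3OH attacks the carbocation, forming a new C–O σ-bond and an oxonium ion.
Step 4: Deprotonation of the oxonium oxygen by solvent methanol yields the neutral ether.
Total: 4 elementary steps.

4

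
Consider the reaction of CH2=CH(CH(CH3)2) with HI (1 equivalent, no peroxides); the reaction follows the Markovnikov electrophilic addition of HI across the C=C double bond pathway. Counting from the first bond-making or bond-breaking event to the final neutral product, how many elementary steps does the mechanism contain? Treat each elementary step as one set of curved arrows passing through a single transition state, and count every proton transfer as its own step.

Step 1: The π electrons of the C=C bond attack a proton of HI; Markovnikov addition places the new C–H on the less-substituted alkene carbon, so the positive charge ends up on the more-substituted carbon — a secondary carbocation. The H–I bond breaks heterolytically, releasing I⁻.
Step 2: Carbocation rearrangement: a 1,2-hydride shift from the adjacent isopropyl carbon converts the initially-formed secondary cation into the more stable tertiary cation.
Step 3: I⁻ captures the cation: a lone pair on I⁻ fills the empty p orbital, producing the alkyl halide product.
Total: 3 elementary steps.

3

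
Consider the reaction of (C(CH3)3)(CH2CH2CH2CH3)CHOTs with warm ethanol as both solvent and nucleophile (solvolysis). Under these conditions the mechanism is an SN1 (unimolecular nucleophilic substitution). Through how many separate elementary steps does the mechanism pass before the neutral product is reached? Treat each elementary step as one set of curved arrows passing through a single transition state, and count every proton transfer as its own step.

4

Step 1: Rate-determining heterolysis of the C–O bond gives TsO⁻ and a secondary carbocation.
Step 2: Carbocation rearrangement: a 1,2-methyl shift from the adjacent tert-butyl carbon converts the initially-formed secondary cation into the more stable tertiary cation.
Step 3: CH3CH2OH donates an oxygen lone pair into the empty p orbital of the cation, giving a protonated ether (an oxonium ion).
Step 4: Proton transfer from the O–H of the oxonium ion to a solvent molecule delivers the neutral ether.
Total: 4 elementary steps.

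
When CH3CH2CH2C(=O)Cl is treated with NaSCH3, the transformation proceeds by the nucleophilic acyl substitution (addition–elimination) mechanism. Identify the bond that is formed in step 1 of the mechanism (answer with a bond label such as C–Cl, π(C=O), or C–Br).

Step 1: Nucleophilic addition of CH3S⁻ to the acyl carbon breaks the π(C=O) bond and yields a tetrahedral, anionic intermediate.
The bond formed in this step is the C–S bond.

C–S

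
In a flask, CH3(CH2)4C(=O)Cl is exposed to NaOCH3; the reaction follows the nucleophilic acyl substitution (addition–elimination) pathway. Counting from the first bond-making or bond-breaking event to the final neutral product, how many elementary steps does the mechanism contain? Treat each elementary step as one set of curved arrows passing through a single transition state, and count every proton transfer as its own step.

Step 1: A lone pair on the O of CH3O⁻ attacks the electrophilic acyl carbon; the π(C=O) electrons move onto oxygen, giving a tetrahedral intermediate.
Step 2: Elimination step: re-formation of the carbonyl π bond drives out Cl⁻, giving the new acyl compound.
Total: 2 elementary steps.

2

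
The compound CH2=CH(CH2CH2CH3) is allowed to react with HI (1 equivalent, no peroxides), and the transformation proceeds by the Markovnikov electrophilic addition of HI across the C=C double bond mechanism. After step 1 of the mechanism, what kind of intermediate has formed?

secondary carbocation

Step 1: Electrophilic addition begins with the π(C=C) electrons forming a bond to the proton of HI. Following Markovnikov's rule, the resulting cation is secondary. The H–I bond breaks heterolytically, releasing I⁻.
After step 1 the species present is a secondary carbocation.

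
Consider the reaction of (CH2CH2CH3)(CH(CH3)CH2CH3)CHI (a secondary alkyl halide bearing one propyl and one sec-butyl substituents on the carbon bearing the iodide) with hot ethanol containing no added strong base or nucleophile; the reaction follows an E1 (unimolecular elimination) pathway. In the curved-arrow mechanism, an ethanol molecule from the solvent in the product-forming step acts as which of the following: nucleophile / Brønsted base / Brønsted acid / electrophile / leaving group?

Step 3: An ethanol molecule (solvent) deprotonates a β-carbon; as the C–H bond breaks, those electrons form the new alkene π bond.
An ethanol molecule from the solvent in the product-forming step accepts a proton in a proton-transfer step — a Brønsted base.

Brønsted base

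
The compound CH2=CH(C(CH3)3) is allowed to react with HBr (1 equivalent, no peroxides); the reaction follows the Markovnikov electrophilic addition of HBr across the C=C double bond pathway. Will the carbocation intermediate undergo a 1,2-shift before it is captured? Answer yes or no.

yes

The first-formed carbocation is secondary.
The adjacent tert-butyl carbon has no hydrogen but bears methyl groups; migration of one methyl with its bonding pair (a 1,2-methyl shift) places the charge on a tertiary centre.
Tertiary is more stable than secondary, so the shift occurs.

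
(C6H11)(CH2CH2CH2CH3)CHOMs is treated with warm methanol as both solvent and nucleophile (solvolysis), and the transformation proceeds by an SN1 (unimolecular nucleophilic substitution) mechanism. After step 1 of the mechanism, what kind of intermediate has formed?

Step 1: Rate-determining heterolysis of the C–O bond gives MsO⁻ and a secondary carbocation.
After step 1 the species present is a secondary carbocation.

secondary carbocation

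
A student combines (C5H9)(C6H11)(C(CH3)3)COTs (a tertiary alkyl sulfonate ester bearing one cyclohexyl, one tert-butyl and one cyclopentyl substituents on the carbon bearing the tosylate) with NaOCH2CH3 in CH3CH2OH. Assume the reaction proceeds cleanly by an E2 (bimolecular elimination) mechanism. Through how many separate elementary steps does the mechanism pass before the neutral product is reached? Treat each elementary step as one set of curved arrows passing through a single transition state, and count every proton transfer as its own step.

Step 1: Concerted anti-periplanar elimination: CH3CH2O⁻ abstracts a β-H while TsO⁻ leaves, and the C–H electrons become the new C=C π bond — all in a single transition state.
Total: 1 elementary step.

1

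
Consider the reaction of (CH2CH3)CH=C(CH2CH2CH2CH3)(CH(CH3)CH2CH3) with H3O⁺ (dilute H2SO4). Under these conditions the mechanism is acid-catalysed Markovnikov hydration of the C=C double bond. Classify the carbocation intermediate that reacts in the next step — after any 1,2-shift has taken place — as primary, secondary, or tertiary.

Step 1: The π electrons of the C=C bond attack a proton of H3O⁺; Markovnikov addition places the new C–H on the less-substituted alkene carbon, so the positive charge ends up on the more-substituted carbon — a tertiary carbocation. H2O is released.
No single 1,2-shift to an adjacent carbon would give a more-substituted cation, so no rearrangement occurs.

tertiary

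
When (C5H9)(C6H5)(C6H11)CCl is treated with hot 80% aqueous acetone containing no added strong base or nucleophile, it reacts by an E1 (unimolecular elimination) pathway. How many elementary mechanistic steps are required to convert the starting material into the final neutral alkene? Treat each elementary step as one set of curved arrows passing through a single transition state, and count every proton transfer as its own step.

2

Step 1: Unassisted departure of Cl⁻ (taking the C–Cl bonding pair) generates a tertiary carbocation.
(No 1,2-shift: no single shift to an adjacent carbon would give a more stable cation.)
Step 2: A water molecule (solvent) deprotonates a β-carbon; as the C–H bond breaks, those electrons form the new alkene π bond.
Total: 2 elementary steps.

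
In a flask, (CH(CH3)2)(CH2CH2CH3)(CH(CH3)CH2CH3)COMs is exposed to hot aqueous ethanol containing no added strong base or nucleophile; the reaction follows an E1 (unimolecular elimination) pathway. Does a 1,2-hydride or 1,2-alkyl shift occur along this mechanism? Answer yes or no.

no

The first-formed carbocation is tertiary.
No single 1,2-shift to an adjacent carbon would produce a more-substituted cation than the one already present, so no rearrangement occurs.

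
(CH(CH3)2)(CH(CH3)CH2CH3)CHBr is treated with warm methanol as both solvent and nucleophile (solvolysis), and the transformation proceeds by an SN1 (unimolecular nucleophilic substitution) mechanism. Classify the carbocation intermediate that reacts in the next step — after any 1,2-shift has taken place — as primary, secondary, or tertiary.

tertiary

Step 1: Rate-determining heterolysis of the C–Br bond gives Br⁻ and a secondary carbocation.
Step 2: A hydride (H with its bonding pair) migrates from the adjacent isopropyl carbon to the cationic centre — a 1,2-hydride shift — upgrading the secondary cation to a tertiary one.
The cation rearranges from secondary to tertiary via a 1,2-hydride shift from the adjacent isopropyl carbon; the tertiary cation is what reacts next.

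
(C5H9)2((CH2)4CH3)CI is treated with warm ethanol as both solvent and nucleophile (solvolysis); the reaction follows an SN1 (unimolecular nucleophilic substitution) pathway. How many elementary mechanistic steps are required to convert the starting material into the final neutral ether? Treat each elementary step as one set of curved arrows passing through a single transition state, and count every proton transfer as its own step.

Step 1: Ionisation: the C–I σ-bond cleaves heterolytically; both bonding electrons depart with I⁻, leaving a tertiary carbocation at the α-carbon.
(No 1,2-shift: no single shift to an adjacent carbon would give a more stable cation.)
Step 2: A lone pair on the oxygen of CH3CH2OH attacks the carbocation, forming a new C–O σ-bond and an oxonium ion.
Step 3: A second solvent molecule removes the proton on oxygen, giving the neutral ether product.
Total: 3 elementary steps.

3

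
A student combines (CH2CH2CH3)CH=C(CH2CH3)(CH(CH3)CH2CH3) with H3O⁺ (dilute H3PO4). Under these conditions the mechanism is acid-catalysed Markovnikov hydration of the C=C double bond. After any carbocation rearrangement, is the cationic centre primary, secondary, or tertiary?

tertiary

Step 1: Protonation of the alkene by H3O⁺: the π bond acts as the nucleophile and picks up H⁺, giving the more stable (Markovnikov) tertiary carbocation. H2O is released.
No single 1,2-shift to an adjacent carbon would give a more-substituted cation, so no rearrangement occurs.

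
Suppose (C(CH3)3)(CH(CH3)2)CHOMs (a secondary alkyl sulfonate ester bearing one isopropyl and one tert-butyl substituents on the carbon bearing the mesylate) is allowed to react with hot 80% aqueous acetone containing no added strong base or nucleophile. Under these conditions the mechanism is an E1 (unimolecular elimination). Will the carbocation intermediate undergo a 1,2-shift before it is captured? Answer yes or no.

yes

The first-formed carbocation is secondary.
The adjacent isopropyl carbon already bears 2 other carbon substituents and has a hydrogen to migrate; after a 1,2-hydride shift from that carbon the positive charge sits on a tertiary centre.
Tertiary is more stable than secondary, so the shift occurs.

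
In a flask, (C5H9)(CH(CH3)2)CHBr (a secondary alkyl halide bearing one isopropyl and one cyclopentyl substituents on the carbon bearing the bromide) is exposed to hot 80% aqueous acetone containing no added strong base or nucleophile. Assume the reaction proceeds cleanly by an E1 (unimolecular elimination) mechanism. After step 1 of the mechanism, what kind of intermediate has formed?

secondary carbocation

Step 1: Rate-determining heterolysis of the C–Br bond gives Br⁻ and a secondary carbocation.
After step 1 the species present is a secondary carbocation.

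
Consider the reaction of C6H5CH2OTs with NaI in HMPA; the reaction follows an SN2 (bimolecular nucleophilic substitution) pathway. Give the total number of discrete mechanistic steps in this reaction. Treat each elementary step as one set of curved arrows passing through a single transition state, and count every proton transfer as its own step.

Step 1: The iodide nucleophile donates a lone pair from I to the α-carbon in a backside attack; simultaneously the C–O σ-bond breaks and both of its electrons leave with TsO⁻. One concerted step with inversion of configuration.
Total: 1 elementary step.

1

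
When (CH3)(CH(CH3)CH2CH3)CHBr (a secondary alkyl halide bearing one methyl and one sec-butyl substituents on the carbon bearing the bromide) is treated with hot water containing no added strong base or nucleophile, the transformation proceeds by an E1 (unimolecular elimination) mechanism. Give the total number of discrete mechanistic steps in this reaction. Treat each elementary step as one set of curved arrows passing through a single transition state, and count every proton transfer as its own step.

3

Step 1: Unassisted departure of Br⁻ (taking the C–Br bonding pair) generates a secondary carbocation.
Step 2: A 1,2-hydride shift from the adjacent sec-butyl carbon moves the positive charge from the secondary centre to an adjacent carbon, generating a more stable tertiary carbocation.
Step 3: A weak base (a water molecule from the solvent) removes a proton from a carbon adjacent to the cationic centre; the electrons of that C–H bond become the new π(C=C) bond, giving the alkene.
Total: 3 elementary steps.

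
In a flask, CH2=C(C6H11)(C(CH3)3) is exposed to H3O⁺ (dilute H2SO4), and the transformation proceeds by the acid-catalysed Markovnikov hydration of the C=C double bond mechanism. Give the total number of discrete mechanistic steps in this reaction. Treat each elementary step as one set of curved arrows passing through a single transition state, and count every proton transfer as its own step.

3

Step 1: The π electrons of the C=C bond attack a proton of H3O⁺; Markovnikov addition places the new C–H on the less-substituted alkene carbon, so the positive charge ends up on the more-substituted carbon — a tertiary carbocation. H2O is released.
(No 1,2-shift: no single shift to an adjacent carbon would give a more stable cation.)
Step 2: A lone pair on the oxygen of H2O attacks the carbocation, forming a C–O bond and an oxonium ion (a protonated alcohol).
Step 3: H2O removes a proton from the oxonium oxygen, regenerating H3O⁺ and giving the neutral alcohol.
Total: 3 elementary steps.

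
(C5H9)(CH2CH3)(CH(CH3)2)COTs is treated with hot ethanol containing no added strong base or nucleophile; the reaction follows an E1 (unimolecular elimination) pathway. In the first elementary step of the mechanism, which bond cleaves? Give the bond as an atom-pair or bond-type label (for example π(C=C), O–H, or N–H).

C–O

Step 1: Rate-determining heterolysis of the C–O bond gives TsO⁻ and a tertiary carbocation.
The bond broken in this step is the C–O bond.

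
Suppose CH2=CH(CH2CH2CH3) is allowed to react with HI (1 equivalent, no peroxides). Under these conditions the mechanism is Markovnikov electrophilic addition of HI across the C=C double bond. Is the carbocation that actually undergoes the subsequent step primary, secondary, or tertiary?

Step 1: Protonation of the alkene by HI: the π bond acts as the nucleophile and picks up H⁺, giving the more stable (Markovnikov) secondary carbocation. The H–I bond breaks heterolytically, releasing I⁻.
No single 1,2-shift to an adjacent carbon would give a more-substituted cation, so no rearrangement occurs.

secondary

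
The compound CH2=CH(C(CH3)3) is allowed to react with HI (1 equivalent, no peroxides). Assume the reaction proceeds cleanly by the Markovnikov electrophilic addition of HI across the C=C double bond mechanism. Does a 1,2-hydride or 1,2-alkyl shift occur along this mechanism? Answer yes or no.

The first-formed carbocation is secondary.
The adjacent tert-butyl carbon has no hydrogen but bears methyl groups; migration of one methyl with its bonding pair (a 1,2-methyl shift) places the charge on a tertiary centre.
Tertiary is more stable than secondary, so the shift occurs.

yes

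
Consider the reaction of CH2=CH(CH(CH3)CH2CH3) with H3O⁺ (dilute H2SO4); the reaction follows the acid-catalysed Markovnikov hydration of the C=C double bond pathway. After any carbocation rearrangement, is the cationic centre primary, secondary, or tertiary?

Step 1: The π electrons of the C=C bond attack a proton of H3O⁺; Markovnikov addition places the new C–H on the less-substituted alkene carbon, so the positive charge ends up on the more-substituted carbon — a secondary carbocation. H2O is released.
Step 2: A hydride (H with its bonding pair) migrates from the adjacent sec-butyl carbon to the cationic centre — a 1,2-hydride shift — upgrading the secondary cation to a tertiary one.
The cation rearranges from secondary to tertiary via a 1,2-hydride shift from the adjacent sec-butyl carbon; the tertiary cation is what reacts next.

tertiary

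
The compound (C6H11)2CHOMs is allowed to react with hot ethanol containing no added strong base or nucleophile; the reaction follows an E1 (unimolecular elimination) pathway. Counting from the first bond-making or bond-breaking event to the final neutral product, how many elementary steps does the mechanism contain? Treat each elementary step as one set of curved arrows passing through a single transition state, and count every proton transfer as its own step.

3

Step 1: The C–O bond breaks with both electrons going to the mesylate; MsO⁻ leaves and a secondary carbocation remains.
Step 2: A hydride (H with its bonding pair) migrates from the adjacent cyclohexyl carbon to the cationic centre — a 1,2-hydride shift — upgrading the secondary cation to a tertiary one.
Step 3: A weak base (an ethanol molecule from the solvent) removes a proton from a carbon adjacent to the cationic centre; the electrons of that C–H bond become the new π(C=C) bond, giving the alkene.
Total: 3 elementary steps.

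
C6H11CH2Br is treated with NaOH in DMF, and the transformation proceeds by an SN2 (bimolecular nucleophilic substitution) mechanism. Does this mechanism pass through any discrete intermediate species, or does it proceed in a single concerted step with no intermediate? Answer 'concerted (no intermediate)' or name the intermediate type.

concerted (no intermediate)

The hydroxide nucleophile donates a lone pair from O to the α-carbon in a backside attack; simultaneously the C–Br σ-bond breaks and both of its electrons leave with Br⁻. One concerted step with inversion of configuration.
All bond changes occur in one transition state; no discrete intermediate is formed.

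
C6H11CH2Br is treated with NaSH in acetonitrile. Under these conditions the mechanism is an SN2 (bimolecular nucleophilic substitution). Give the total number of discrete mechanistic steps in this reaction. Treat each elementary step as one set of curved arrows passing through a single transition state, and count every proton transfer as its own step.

Step 1: HS⁻ attacks the back face of the α-carbon while Br⁻ departs with the C–Br bonding pair — a single concerted displacement through a pentacoordinate transition state.
Total: 1 elementary step.

1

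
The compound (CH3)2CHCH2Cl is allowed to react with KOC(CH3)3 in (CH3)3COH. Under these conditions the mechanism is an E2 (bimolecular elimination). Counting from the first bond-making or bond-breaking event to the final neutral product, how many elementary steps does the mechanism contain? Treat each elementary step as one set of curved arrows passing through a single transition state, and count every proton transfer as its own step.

1

Step 1: Concerted anti-periplanar elimination: (CH3)3CO⁻ abstracts a β-H while Cl⁻ leaves, and the C–H electrons become the new C=C π bond — all in a single transition state.
Total: 1 elementary step.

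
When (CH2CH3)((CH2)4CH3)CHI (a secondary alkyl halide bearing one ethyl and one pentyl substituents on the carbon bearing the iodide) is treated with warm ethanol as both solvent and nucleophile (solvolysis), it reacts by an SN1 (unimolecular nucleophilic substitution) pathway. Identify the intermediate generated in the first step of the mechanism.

secondary carbocation

Step 1: Rate-determining heterolysis of the C–I bond gives I⁻ and a secondary carbocation.
After step 1 the species present is a secondary carbocation.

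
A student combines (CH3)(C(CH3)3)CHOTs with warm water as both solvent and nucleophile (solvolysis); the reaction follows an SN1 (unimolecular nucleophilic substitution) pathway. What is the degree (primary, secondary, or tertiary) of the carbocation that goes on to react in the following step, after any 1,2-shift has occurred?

Step 1: Unassisted departure of TsO⁻ (taking the C–O bonding pair) generates a secondary carbocation.
Step 2: A methyl group with its bonding pair migrates from the adjacent tert-butyl carbon to the cationic centre — a 1,2-methyl shift — upgrading the secondary cation to a tertiary one.
The cation rearranges from secondary to tertiary via a 1,2-methyl shift from the adjacent tert-butyl carbon; the tertiary cation is what reacts next.

tertiary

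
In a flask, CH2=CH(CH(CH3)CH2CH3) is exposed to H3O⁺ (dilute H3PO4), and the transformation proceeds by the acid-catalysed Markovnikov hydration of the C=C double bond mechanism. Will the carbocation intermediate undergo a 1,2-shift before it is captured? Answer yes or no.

yes

The first-formed carbocation is secondary.
The adjacent sec-butyl carbon already bears 2 other carbon substituents and has a hydrogen to migrate; after a 1,2-hydride shift from that carbon the positive charge sits on a tertiary centre.
Tertiary is more stable than secondary, so the shift occurs.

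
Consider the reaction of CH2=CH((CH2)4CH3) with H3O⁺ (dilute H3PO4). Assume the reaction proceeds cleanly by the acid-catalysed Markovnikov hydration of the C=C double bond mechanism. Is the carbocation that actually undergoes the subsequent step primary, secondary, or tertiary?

secondary

Step 1: Electrophilic addition begins with the π(C=C) electrons forming a bond to the proton of H3O⁺. Following Markovnikov's rule, the resulting cation is secondary. H2O is released.
No single 1,2-shift to an adjacent carbon would give a more-substituted cation, so no rearrangement occurs.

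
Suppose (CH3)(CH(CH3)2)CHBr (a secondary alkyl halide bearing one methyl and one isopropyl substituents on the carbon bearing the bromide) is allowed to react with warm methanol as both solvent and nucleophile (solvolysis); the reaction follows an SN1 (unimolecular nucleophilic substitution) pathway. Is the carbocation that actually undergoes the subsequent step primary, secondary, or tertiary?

Step 1: The C–Br bond breaks with both electrons going to the bromide; Br⁻ leaves and a secondary carbocation remains.
Step 2: A hydride (H with its bonding pair) migrates from the adjacent isopropyl carbon to the cationic centre — a 1,2-hydride shift — upgrading the secondary cation to a tertiary one.
The cation rearranges from secondary to tertiary via a 1,2-hydride shift from the adjacent isopropyl carbon; the tertiary cation is what reacts next.

tertiary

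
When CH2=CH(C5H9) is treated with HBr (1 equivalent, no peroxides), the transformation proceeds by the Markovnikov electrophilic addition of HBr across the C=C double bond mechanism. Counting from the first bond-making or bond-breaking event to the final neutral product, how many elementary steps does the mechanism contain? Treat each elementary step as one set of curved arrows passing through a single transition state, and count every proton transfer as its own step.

3

Step 1: Electrophilic addition begins with the π(C=C) electrons forming a bond to the proton of HBr. Following Markovnikov's rule, the resulting cation is secondary. The H–Br bond breaks heterolytically, releasing Br⁻.
Step 2: A hydride (H with its bonding pair) migrates from the adjacent cyclopentyl carbon to the cationic centre — a 1,2-hydride shift — upgrading the secondary cation to a tertiary one.
Step 3: The Br⁻ anion donates a lone pair to the carbocation, forming the new C–Br σ-bond and giving the neutral alkyl halide.
Total: 3 elementary steps.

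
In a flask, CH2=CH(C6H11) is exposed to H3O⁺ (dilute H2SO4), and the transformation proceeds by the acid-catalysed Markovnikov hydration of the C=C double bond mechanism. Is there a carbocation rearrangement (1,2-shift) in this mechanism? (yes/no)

The first-formed carbocation is secondary.
The adjacent cyclohexyl carbon already bears 2 other carbon substituents and has a hydrogen to migrate; after a 1,2-hydride shift from that carbon the positive charge sits on a tertiary centre.
Tertiary is more stable than secondary, so the shift occurs.

yes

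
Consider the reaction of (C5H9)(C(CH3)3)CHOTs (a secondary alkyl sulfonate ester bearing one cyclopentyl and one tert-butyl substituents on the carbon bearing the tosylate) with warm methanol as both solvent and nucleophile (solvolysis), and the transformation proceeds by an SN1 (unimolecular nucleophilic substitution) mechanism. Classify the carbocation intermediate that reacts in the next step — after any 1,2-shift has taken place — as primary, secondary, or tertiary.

Step 1: The C–O bond breaks with both electrons going to the tosylate; TsO⁻ leaves and a secondary carbocation remains.
Step 2: A 1,2-hydride shift from the adjacent cyclopentyl carbon moves the positive charge from the secondary centre to an adjacent carbon, generating a more stable tertiary carbocation.
The cation rearranges from secondary to tertiary via a 1,2-hydride shift from the adjacent cyclopentyl carbon; the tertiary cation is what reacts next.

tertiary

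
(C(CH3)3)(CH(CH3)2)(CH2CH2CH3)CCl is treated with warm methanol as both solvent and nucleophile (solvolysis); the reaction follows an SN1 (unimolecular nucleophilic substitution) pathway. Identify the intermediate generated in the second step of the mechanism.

Step 1: Ionisation: the C–Cl σ-bond cleaves heterolytically; both bonding electrons depart with Cl⁻, leaving a tertiary carbocation at the α-carbon.
Step 2: CH3OH donates an oxygen lone pair into the empty p orbital of the cation, giving a protonated ether (an oxonium ion).
After step 2 the species present is an oxonium ion.

oxonium ion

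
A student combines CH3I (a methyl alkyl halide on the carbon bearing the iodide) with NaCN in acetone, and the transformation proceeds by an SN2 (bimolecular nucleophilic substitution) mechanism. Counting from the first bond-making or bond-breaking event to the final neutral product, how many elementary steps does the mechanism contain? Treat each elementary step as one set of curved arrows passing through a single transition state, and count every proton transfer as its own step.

Step 1: Backside attack by CN⁻ on the carbon bearing the iodide: the new C–C bond forms as the C–I bond breaks, with Walden inversion at carbon.
Total: 1 elementary step.

1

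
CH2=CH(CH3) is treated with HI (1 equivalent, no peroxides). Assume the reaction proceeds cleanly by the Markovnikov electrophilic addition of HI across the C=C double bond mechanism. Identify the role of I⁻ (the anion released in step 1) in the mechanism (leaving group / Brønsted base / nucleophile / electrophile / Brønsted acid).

Step 2: Nucleophilic attack by I⁻ on the carbocation completes the addition, giving R–I.
I⁻ (the anion released in step 1) donates an electron pair to form a new σ-bond to carbon — it is the nucleophile.

nucleophile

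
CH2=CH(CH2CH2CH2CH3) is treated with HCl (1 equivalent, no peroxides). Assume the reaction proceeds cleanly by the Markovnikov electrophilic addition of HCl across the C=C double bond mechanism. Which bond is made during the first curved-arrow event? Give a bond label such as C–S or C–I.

Step 1: Protonation of the alkene by HCl: the π bond acts as the nucleophile and picks up H⁺, giving the more stable (Markovnikov) secondary carbocation. The H–Cl bond breaks heterolytically, releasing Cl⁻.
The bond formed in this step is the C–H bond.

C–H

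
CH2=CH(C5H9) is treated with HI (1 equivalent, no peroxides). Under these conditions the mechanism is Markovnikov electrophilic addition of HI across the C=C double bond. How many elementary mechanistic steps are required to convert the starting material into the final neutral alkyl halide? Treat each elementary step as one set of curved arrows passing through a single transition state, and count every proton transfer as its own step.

3

Step 1: Protonation of the alkene by HI: the π bond acts as the nucleophile and picks up H⁺, giving the more stable (Markovnikov) secondary carbocation. The H–I bond breaks heterolytically, releasing I⁻.
Step 2: Carbocation rearrangement: a 1,2-hydride shift from the adjacent cyclopentyl carbon converts the initially-formed secondary cation into the more stable tertiary cation.
Step 3: I⁻ captures the cation: a lone pair on I⁻ fills the empty p orbital, producing the alkyl halide product.
Total: 3 elementary steps.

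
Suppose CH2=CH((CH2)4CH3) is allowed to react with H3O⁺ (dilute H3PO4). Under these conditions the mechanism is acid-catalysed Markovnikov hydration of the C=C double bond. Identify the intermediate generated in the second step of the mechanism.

oxonium ion

Step 1: Protonation of the alkene by H3O⁺: the π bond acts as the nucleophile and picks up H⁺, giving the more stable (Markovnikov) secondary carbocation. H2O is released.
Step 2: Water acts as the nucleophile: an oxygen lone pair bonds to the cationic carbon, giving an oxonium-ion intermediate.
After step 2 the species present is an oxonium ion.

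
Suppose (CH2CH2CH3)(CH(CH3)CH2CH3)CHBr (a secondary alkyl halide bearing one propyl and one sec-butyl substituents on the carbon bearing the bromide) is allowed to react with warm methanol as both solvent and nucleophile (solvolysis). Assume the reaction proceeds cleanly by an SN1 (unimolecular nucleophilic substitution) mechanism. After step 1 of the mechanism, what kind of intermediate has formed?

secondary carbocation

Step 1: Rate-determining heterolysis of the C–Br bond gives Br⁻ and a secondary carbocation.
After step 1 the species present is a secondary carbocation.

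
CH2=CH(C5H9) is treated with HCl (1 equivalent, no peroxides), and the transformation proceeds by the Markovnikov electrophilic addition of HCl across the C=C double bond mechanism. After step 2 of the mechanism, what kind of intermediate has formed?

tertiary carbocation

Step 1: Electrophilic addition begins with the π(C=C) electrons forming a bond to the proton of HCl. Following Markovnikov's rule, the resulting cation is secondary. The H–Cl bond breaks heterolytically, releasing Cl⁻.
Step 2: Carbocation rearrangement: a 1,2-hydride shift from the adjacent cyclopentyl carbon converts the initially-formed secondary cation into the more stable tertiary cation.
After step 2 the species present is a tertiary carbocation.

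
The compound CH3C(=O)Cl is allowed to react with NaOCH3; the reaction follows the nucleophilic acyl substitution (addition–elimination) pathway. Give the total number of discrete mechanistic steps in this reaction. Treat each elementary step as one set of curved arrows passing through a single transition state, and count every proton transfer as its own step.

Step 1: A lone pair on the O of CH3O⁻ attacks the electrophilic acyl carbon; the π(C=O) electrons move onto oxygen, giving a tetrahedral intermediate.
Step 2: An oxygen lone pair re-forms the C=O π bond as the C–Cl σ-bond breaks; Cl⁻ is expelled.
Total: 2 elementary steps.

2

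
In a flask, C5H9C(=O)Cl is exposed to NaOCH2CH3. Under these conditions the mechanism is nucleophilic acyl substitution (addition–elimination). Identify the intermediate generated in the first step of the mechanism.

tetrahedral intermediate

Step 1: A lone pair on the O of CH3CH2O⁻ attacks the electrophilic acyl carbon; the π(C=O) electrons move onto oxygen, giving a tetrahedral intermediate.
After step 1 the species present is a tetrahedral intermediate.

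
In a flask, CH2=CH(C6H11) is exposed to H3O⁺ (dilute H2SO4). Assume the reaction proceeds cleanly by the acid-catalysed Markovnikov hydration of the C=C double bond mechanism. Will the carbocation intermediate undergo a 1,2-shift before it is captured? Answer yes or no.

The first-formed carbocation is secondary.
The adjacent cyclohexyl carbon already bears 2 other carbon substituents and has a hydrogen to migrate; after a 1,2-hydride shift from that carbon the positive charge sits on a tertiary centre.
Tertiary is more stable than secondary, so the shift occurs.

yes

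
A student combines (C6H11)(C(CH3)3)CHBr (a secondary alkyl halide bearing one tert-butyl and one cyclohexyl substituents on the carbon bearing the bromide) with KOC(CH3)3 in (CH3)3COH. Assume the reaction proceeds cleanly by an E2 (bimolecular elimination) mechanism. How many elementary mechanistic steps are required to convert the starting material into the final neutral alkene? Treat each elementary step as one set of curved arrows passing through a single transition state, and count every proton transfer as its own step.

1

Step 1: Concerted anti-periplanar elimination: (CH3)3CO⁻ abstracts a β-H while Br⁻ leaves, and the C–H electrons become the new C=C π bond — all in a single transition state.
Total: 1 elementary step.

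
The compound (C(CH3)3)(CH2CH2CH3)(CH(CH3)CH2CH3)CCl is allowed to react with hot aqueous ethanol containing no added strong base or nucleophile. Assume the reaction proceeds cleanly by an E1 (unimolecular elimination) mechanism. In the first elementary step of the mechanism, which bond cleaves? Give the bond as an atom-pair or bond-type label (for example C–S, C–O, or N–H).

Step 1: Rate-determining heterolysis of the C–Cl bond gives Cl⁻ and a tertiary carbocation.
The bond broken in this step is the C–Cl bond.

C–Cl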